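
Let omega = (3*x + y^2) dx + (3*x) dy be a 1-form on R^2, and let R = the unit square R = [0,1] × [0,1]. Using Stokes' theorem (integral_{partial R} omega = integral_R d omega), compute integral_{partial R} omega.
integral_(partial R) omega = 2

Stokes: integral_partial_R omega = integral_R d omega with d omega = (∂Q/∂x - ∂P/∂y) dx ∧ dy.
  ∂Q/∂x = 3
  ∂P/∂y = 2*y
  integrand = ∂Q/∂x - ∂P/∂y = 3 - 2*y.
Integrating over R: integral_0^1 integral_0^1 (3 - 2*y) dx dy = 2.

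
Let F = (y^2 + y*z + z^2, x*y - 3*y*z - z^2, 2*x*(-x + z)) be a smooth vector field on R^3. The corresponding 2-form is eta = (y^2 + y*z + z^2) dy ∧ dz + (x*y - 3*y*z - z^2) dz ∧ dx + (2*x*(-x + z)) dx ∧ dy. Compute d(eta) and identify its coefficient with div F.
d(eta) = (3*x - 3*z) dx ∧ dy ∧ dz; div F = 3*x - 3*z

For a 2-form in R^3 of the form above, applying d gives a 3-form with coefficient ∂P/∂x + ∂Q/∂y + ∂R/∂z:
  ∂P/∂x = 0
  ∂Q/∂y = x - 3*z
  ∂R/∂z = 2*x
Sum = 3*x - 3*z, which is exactly div F.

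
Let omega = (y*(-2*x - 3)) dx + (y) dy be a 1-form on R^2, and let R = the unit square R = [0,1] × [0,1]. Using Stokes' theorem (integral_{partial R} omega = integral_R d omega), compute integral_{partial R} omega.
integral_(partial R) omega = 4

Stokes: integral_partial_R omega = integral_R d omega with d omega = (∂Q/∂x - ∂P/∂y) dx ∧ dy.
  ∂Q/∂x = 0
  ∂P/∂y = -2*x - 3
  integrand = ∂Q/∂x - ∂P/∂y = 2*x + 3.
Integrating over R: integral_0^1 integral_0^1 (2*x + 3) dx dy = 4.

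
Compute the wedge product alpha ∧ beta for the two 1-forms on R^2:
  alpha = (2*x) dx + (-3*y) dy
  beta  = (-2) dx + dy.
alpha ∧ beta = (2*x - 6*y) dx ∧ dy

Distribute the wedge, using dx_i ∧ dx_j = -dx_j ∧ dx_i and dx_i ∧ dx_i = 0. For each pair (i, j) with i < j, the coefficient of dx_i ∧ dx_j in alpha ∧ beta is (alpha_i * beta_j - alpha_j * beta_i). Collecting: alpha ∧ beta = (2*x - 6*y) dx ∧ dy.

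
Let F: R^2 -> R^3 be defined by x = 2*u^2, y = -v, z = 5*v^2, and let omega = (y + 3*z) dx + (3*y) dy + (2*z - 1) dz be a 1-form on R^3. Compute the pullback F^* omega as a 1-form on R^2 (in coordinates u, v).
F^* omega = (4*u*v*(15*v - 1)) du + (v*(100*v^2 - 7)) dv

Using F^*(f dg) = (f ∘ F) d(g ∘ F), substitute each coordinate x_i by F_i(u, v) in f_i, and replace dx_i by d F_i = (∂F_i/∂u) du + (∂F_i/∂v) dv.
  For the x component: f_1(F) = v*(15*v - 1); d F_1 = (4*u) du + (0) dv
  For the y component: f_2(F) = -3*v; d F_2 = (0) du + (-1) dv
  For the z component: f_3(F) = 10*v^2 - 1; d F_3 = (0) du + (10*v) dv
Combining and collecting du, dv coefficients:
  coeff of du: 4*u*v*(15*v - 1)
  coeff of dv: v*(100*v^2 - 7)
F^* omega = (4*u*v*(15*v - 1)) du + (v*(100*v^2 - 7)) dv.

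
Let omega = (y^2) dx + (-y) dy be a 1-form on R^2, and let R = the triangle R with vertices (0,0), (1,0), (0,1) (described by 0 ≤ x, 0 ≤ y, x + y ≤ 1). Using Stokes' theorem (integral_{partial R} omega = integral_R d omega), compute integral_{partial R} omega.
integral_(partial R) omega = -1/3

Stokes: integral_partial_R omega = integral_R d omega with d omega = (∂Q/∂x - ∂P/∂y) dx ∧ dy.
  ∂Q/∂x = 0
  ∂P/∂y = 2*y
  integrand = ∂Q/∂x - ∂P/∂y = -2*y.
Integrating over R: integral_0^1 integral_0^{1-x} (-2*y) dy dx = -1/3.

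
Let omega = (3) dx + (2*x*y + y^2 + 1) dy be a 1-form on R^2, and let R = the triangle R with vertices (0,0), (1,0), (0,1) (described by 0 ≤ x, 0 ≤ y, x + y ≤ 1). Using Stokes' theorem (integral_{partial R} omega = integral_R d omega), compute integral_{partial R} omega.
integral_(partial R) omega = 1/3

Stokes: integral_partial_R omega = integral_R d omega with d omega = (∂Q/∂x - ∂P/∂y) dx ∧ dy.
  ∂Q/∂x = 2*y
  ∂P/∂y = 0
  integrand = ∂Q/∂x - ∂P/∂y = 2*y.
Integrating over R: integral_0^1 integral_0^{1-x} (2*y) dy dx = 1/3.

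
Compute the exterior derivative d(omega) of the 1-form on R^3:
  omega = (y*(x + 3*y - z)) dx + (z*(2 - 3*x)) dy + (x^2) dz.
d(omega) = (-x - 6*y - 2*z) dx ∧ dy + (2*x + y) dx ∧ dz + (3*x - 2) dy ∧ dz

For a 1-form omega = sum_i f_i dx_i, the exterior derivative is
  d(omega) = sum_{i < j} (∂f_j/∂x_i - ∂f_i/∂x_j) dx_i ∧ dx_j.
  coefficient of dx ∧ dy: ∂f_2/∂x - ∂f_1/∂y = ∂(z*(2 - 3*x))/∂x - ∂(y*(x + 3*y - z))/∂y = -x - 6*y - 2*z
  coefficient of dx ∧ dz: ∂f_3/∂x - ∂f_1/∂z = ∂(x^2)/∂x - ∂(y*(x + 3*y - z))/∂z = 2*x + y
  coefficient of dy ∧ dz: ∂f_3/∂y - ∂f_2/∂z = ∂(x^2)/∂y - ∂(z*(2 - 3*x))/∂z = 3*x - 2
Assembling: d(omega) = (-x - 6*y - 2*z) dx ∧ dy + (2*x + y) dx ∧ dz + (3*x - 2) dy ∧ dz.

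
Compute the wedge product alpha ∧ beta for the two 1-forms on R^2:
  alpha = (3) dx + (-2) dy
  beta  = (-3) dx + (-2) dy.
alpha ∧ beta = (-12) dx ∧ dy

Distribute the wedge, using dx_i ∧ dx_j = -dx_j ∧ dx_i and dx_i ∧ dx_i = 0. For each pair (i, j) with i < j, the coefficient of dx_i ∧ dx_j in alpha ∧ beta is (alpha_i * beta_j - alpha_j * beta_i). Collecting: alpha ∧ beta = (-12) dx ∧ dy.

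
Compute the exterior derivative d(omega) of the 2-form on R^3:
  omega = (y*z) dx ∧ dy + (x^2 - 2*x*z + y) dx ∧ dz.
d(omega) = (y - 1) dx ∧ dy ∧ dz

For a 2-form omega = sum_{i<j} g_{ij} dx_i ∧ dx_j, the exterior derivative is
  d(omega) = sum_{i<j} d(g_{ij}) ∧ dx_i ∧ dx_j = sum_{i<j, k} (∂g_{ij}/∂x_k) dx_k ∧ dx_i ∧ dx_j.
Expand each term, using dx_k ∧ dx_i ∧ dx_j = sgn(permutation) dx_{(a)} ∧ dx_{(b)} ∧ dx_{(c)} with (a < b < c) sorted:
  d(y*z) includes (∂/∂z)(y*z) dz = (y) dz, which multiplied by dx ∧ dy gives (y) dx ∧ dy ∧ dz
  d(x^2 - 2*x*z + y) includes (∂/∂y)(x^2 - 2*x*z + y) dy = (1) dy, which multiplied by dx ∧ dz gives (-1) dx ∧ dy ∧ dz
Collecting like 3-forms: d(omega) = (y - 1) dx ∧ dy ∧ dz.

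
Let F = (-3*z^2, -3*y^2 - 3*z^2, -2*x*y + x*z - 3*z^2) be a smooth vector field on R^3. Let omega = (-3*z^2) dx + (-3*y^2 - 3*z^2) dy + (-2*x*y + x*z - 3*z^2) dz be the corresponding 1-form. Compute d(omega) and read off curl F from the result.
d(omega) = (-2*x + 6*z) dy ∧ dz + (2*y - 7*z) dz ∧ dx + (0) dx ∧ dy; curl F = (-2*x + 6*z, 2*y - 7*z, 0)

d omega = sum_{i<j} (∂f_j/∂x_i - ∂f_i/∂x_j) dx_i ∧ dx_j. Under the identification (dy ∧ dz, dz ∧ dx, dx ∧ dy) ↔ (e_x, e_y, e_z), the coefficients are exactly the components of curl F. Compute:
  ∂R/∂y - ∂Q/∂z = (-2*x) - (-6*z) = -2*x + 6*z
  ∂P/∂z - ∂R/∂x = (-6*z) - (-2*y + z) = 2*y - 7*z
  ∂Q/∂x - ∂P/∂y = (0) - (0) = 0.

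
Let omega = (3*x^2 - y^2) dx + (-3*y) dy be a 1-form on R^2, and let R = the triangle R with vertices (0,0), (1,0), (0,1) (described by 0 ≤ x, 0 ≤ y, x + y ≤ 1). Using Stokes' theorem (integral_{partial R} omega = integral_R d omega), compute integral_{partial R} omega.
integral_(partial R) omega = 1/3

Stokes: integral_partial_R omega = integral_R d omega with d omega = (∂Q/∂x - ∂P/∂y) dx ∧ dy.
  ∂Q/∂x = 0
  ∂P/∂y = -2*y
  integrand = ∂Q/∂x - ∂P/∂y = 2*y.
Integrating over R: integral_0^1 integral_0^{1-x} (2*y) dy dx = 1/3.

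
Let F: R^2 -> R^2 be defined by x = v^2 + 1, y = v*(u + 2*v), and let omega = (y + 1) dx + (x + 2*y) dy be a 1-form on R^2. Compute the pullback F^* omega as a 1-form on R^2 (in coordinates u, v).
F^* omega = (v*(2*u*v + 5*v^2 + 1)) du + (2*u^2*v + 15*u*v^2 + u + 24*v^3 + 6*v) dv

Using F^*(f dg) = (f ∘ F) d(g ∘ F), substitute each coordinate x_i by F_i(u, v) in f_i, and replace dx_i by d F_i = (∂F_i/∂u) du + (∂F_i/∂v) dv.
  For the x component: f_1(F) = u*v + 2*v^2 + 1; d F_1 = (0) du + (2*v) dv
  For the y component: f_2(F) = 2*u*v + 5*v^2 + 1; d F_2 = (v) du + (u + 4*v) dv
Combining and collecting du, dv coefficients:
  coeff of du: v*(2*u*v + 5*v^2 + 1)
  coeff of dv: 2*u^2*v + 15*u*v^2 + u + 24*v^3 + 6*v
F^* omega = (v*(2*u*v + 5*v^2 + 1)) du + (2*u^2*v + 15*u*v^2 + u + 24*v^3 + 6*v) dv.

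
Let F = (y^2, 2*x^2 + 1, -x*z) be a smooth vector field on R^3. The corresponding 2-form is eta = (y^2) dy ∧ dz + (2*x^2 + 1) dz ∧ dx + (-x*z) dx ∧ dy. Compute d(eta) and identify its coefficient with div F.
d(eta) = (-x) dx ∧ dy ∧ dz; div F = -x

For a 2-form in R^3 of the form above, applying d gives a 3-form with coefficient ∂P/∂x + ∂Q/∂y + ∂R/∂z:
  ∂P/∂x = 0
  ∂Q/∂y = 0
  ∂R/∂z = -x
Sum = -x, which is exactly div F.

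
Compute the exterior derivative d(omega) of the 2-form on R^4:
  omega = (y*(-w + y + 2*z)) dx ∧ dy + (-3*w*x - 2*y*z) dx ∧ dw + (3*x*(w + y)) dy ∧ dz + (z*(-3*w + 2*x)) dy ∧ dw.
d(omega) = (3*w + 5*y) dx ∧ dy ∧ dz + (-y + 4*z) dx ∧ dy ∧ dw + (2*y) dx ∧ dz ∧ dw + (3*w + x) dy ∧ dz ∧ dw

For a 2-form omega = sum_{i<j} g_{ij} dx_i ∧ dx_j, the exterior derivative is
  d(omega) = sum_{i<j} d(g_{ij}) ∧ dx_i ∧ dx_j = sum_{i<j, k} (∂g_{ij}/∂x_k) dx_k ∧ dx_i ∧ dx_j.
Expand each term, using dx_k ∧ dx_i ∧ dx_j = sgn(permutation) dx_{(a)} ∧ dx_{(b)} ∧ dx_{(c)} with (a < b < c) sorted:
  d(y*(-w + y + 2*z)) includes (∂/∂z)(y*(-w + y + 2*z)) dz = (2*y) dz, which multiplied by dx ∧ dy gives (2*y) dx ∧ dy ∧ dz
  d(y*(-w + y + 2*z)) includes (∂/∂w)(y*(-w + y + 2*z)) dw = (-y) dw, which multiplied by dx ∧ dy gives (-y) dx ∧ dy ∧ dw
  d(-3*w*x - 2*y*z) includes (∂/∂y)(-3*w*x - 2*y*z) dy = (-2*z) dy, which multiplied by dx ∧ dw gives (2*z) dx ∧ dy ∧ dw
  d(-3*w*x - 2*y*z) includes (∂/∂z)(-3*w*x - 2*y*z) dz = (-2*y) dz, which multiplied by dx ∧ dw gives (2*y) dx ∧ dz ∧ dw
  d(3*x*(w + y)) includes (∂/∂x)(3*x*(w + y)) dx = (3*w + 3*y) dx, which multiplied by dy ∧ dz gives (3*w + 3*y) dx ∧ dy ∧ dz
  d(3*x*(w + y)) includes (∂/∂w)(3*x*(w + y)) dw = (3*x) dw, which multiplied by dy ∧ dz gives (3*x) dy ∧ dz ∧ dw
  d(z*(-3*w + 2*x)) includes (∂/∂x)(z*(-3*w + 2*x)) dx = (2*z) dx, which multiplied by dy ∧ dw gives (2*z) dx ∧ dy ∧ dw
  d(z*(-3*w + 2*x)) includes (∂/∂z)(z*(-3*w + 2*x)) dz = (-3*w + 2*x) dz, which multiplied by dy ∧ dw gives (3*w - 2*x) dy ∧ dz ∧ dw
Collecting like 3-forms: d(omega) = (3*w + 5*y) dx ∧ dy ∧ dz + (-y + 4*z) dx ∧ dy ∧ dw + (2*y) dx ∧ dz ∧ dw + (3*w + x) dy ∧ dz ∧ dw.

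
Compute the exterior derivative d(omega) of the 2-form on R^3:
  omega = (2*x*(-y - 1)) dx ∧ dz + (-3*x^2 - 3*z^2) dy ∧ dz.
d(omega) = (-4*x) dx ∧ dy ∧ dz

For a 2-form omega = sum_{i<j} g_{ij} dx_i ∧ dx_j, the exterior derivative is
  d(omega) = sum_{i<j} d(g_{ij}) ∧ dx_i ∧ dx_j = sum_{i<j, k} (∂g_{ij}/∂x_k) dx_k ∧ dx_i ∧ dx_j.
Expand each term, using dx_k ∧ dx_i ∧ dx_j = sgn(permutation) dx_{(a)} ∧ dx_{(b)} ∧ dx_{(c)} with (a < b < c) sorted:
  d(2*x*(-y - 1)) includes (∂/∂y)(2*x*(-y - 1)) dy = (-2*x) dy, which multiplied by dx ∧ dz gives (2*x) dx ∧ dy ∧ dz
  d(-3*x^2 - 3*z^2) includes (∂/∂x)(-3*x^2 - 3*z^2) dx = (-6*x) dx, which multiplied by dy ∧ dz gives (-6*x) dx ∧ dy ∧ dz
Collecting like 3-forms: d(omega) = (-4*x) dx ∧ dy ∧ dz.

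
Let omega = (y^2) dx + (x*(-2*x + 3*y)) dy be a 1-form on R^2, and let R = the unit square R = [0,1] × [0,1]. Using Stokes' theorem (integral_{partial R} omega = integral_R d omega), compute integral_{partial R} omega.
integral_(partial R) omega = -3/2

Stokes: integral_partial_R omega = integral_R d omega with d omega = (∂Q/∂x - ∂P/∂y) dx ∧ dy.
  ∂Q/∂x = -4*x + 3*y
  ∂P/∂y = 2*y
  integrand = ∂Q/∂x - ∂P/∂y = -4*x + y.
Integrating over R: integral_0^1 integral_0^1 (-4*x + y) dx dy = -3/2.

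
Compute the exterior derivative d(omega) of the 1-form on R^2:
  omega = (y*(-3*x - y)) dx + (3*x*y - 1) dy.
d(omega) = (3*x + 5*y) dx ∧ dy

For a 1-form omega = sum_i f_i dx_i, the exterior derivative is
  d(omega) = sum_{i < j} (∂f_j/∂x_i - ∂f_i/∂x_j) dx_i ∧ dx_j.
  coefficient of dx ∧ dy: ∂f_2/∂x - ∂f_1/∂y = ∂(3*x*y - 1)/∂x - ∂(y*(-3*x - y))/∂y = 3*x + 5*y
Assembling: d(omega) = (3*x + 5*y) dx ∧ dy.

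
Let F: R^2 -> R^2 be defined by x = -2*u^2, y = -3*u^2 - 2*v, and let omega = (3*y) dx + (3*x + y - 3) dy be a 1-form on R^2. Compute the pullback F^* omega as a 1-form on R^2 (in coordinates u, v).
F^* omega = (18*u*(5*u^2 + 2*v + 1)) du + (18*u^2 + 4*v + 6) dv

Using F^*(f dg) = (f ∘ F) d(g ∘ F), substitute each coordinate x_i by F_i(u, v) in f_i, and replace dx_i by d F_i = (∂F_i/∂u) du + (∂F_i/∂v) dv.
  For the x component: f_1(F) = -9*u^2 - 6*v; d F_1 = (-4*u) du + (0) dv
  For the y component: f_2(F) = -9*u^2 - 2*v - 3; d F_2 = (-6*u) du + (-2) dv
Combining and collecting du, dv coefficients:
  coeff of du: 18*u*(5*u^2 + 2*v + 1)
  coeff of dv: 18*u^2 + 4*v + 6
F^* omega = (18*u*(5*u^2 + 2*v + 1)) du + (18*u^2 + 4*v + 6) dv.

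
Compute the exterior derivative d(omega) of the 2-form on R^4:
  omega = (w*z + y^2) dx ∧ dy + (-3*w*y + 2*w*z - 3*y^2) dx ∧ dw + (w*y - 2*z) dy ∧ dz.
d(omega) = (w) dx ∧ dy ∧ dz + (3*w + 6*y + z) dx ∧ dy ∧ dw + (-2*w) dx ∧ dz ∧ dw + (y) dy ∧ dz ∧ dw

For a 2-form omega = sum_{i<j} g_{ij} dx_i ∧ dx_j, the exterior derivative is
  d(omega) = sum_{i<j} d(g_{ij}) ∧ dx_i ∧ dx_j = sum_{i<j, k} (∂g_{ij}/∂x_k) dx_k ∧ dx_i ∧ dx_j.
Expand each term, using dx_k ∧ dx_i ∧ dx_j = sgn(permutation) dx_{(a)} ∧ dx_{(b)} ∧ dx_{(c)} with (a < b < c) sorted:
  d(w*z + y^2) includes (∂/∂z)(w*z + y^2) dz = (w) dz, which multiplied by dx ∧ dy gives (w) dx ∧ dy ∧ dz
  d(w*z + y^2) includes (∂/∂w)(w*z + y^2) dw = (z) dw, which multiplied by dx ∧ dy gives (z) dx ∧ dy ∧ dw
  d(-3*w*y + 2*w*z - 3*y^2) includes (∂/∂y)(-3*w*y + 2*w*z - 3*y^2) dy = (-3*w - 6*y) dy, which multiplied by dx ∧ dw gives (3*w + 6*y) dx ∧ dy ∧ dw
  d(-3*w*y + 2*w*z - 3*y^2) includes (∂/∂z)(-3*w*y + 2*w*z - 3*y^2) dz = (2*w) dz, which multiplied by dx ∧ dw gives (-2*w) dx ∧ dz ∧ dw
  d(w*y - 2*z) includes (∂/∂w)(w*y - 2*z) dw = (y) dw, which multiplied by dy ∧ dz gives (y) dy ∧ dz ∧ dw
Collecting like 3-forms: d(omega) = (w) dx ∧ dy ∧ dz + (3*w + 6*y + z) dx ∧ dy ∧ dw + (-2*w) dx ∧ dz ∧ dw + (y) dy ∧ dz ∧ dw.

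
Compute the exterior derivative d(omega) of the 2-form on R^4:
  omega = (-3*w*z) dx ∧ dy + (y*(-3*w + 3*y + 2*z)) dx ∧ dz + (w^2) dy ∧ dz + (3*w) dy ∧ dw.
d(omega) = (-6*y - 2*z) dx ∧ dy ∧ dz + (-3*z) dx ∧ dy ∧ dw + (-3*y) dx ∧ dz ∧ dw + (2*w) dy ∧ dz ∧ dw

For a 2-form omega = sum_{i<j} g_{ij} dx_i ∧ dx_j, the exterior derivative is
  d(omega) = sum_{i<j} d(g_{ij}) ∧ dx_i ∧ dx_j = sum_{i<j, k} (∂g_{ij}/∂x_k) dx_k ∧ dx_i ∧ dx_j.
Expand each term, using dx_k ∧ dx_i ∧ dx_j = sgn(permutation) dx_{(a)} ∧ dx_{(b)} ∧ dx_{(c)} with (a < b < c) sorted:
  d(-3*w*z) includes (∂/∂z)(-3*w*z) dz = (-3*w) dz, which multiplied by dx ∧ dy gives (-3*w) dx ∧ dy ∧ dz
  d(-3*w*z) includes (∂/∂w)(-3*w*z) dw = (-3*z) dw, which multiplied by dx ∧ dy gives (-3*z) dx ∧ dy ∧ dw
  d(y*(-3*w + 3*y + 2*z)) includes (∂/∂y)(y*(-3*w + 3*y + 2*z)) dy = (-3*w + 6*y + 2*z) dy, which multiplied by dx ∧ dz gives (3*w - 6*y - 2*z) dx ∧ dy ∧ dz
  d(y*(-3*w + 3*y + 2*z)) includes (∂/∂w)(y*(-3*w + 3*y + 2*z)) dw = (-3*y) dw, which multiplied by dx ∧ dz gives (-3*y) dx ∧ dz ∧ dw
  d(w^2) includes (∂/∂w)(w^2) dw = (2*w) dw, which multiplied by dy ∧ dz gives (2*w) dy ∧ dz ∧ dw
Collecting like 3-forms: d(omega) = (-6*y - 2*z) dx ∧ dy ∧ dz + (-3*z) dx ∧ dy ∧ dw + (-3*y) dx ∧ dz ∧ dw + (2*w) dy ∧ dz ∧ dw.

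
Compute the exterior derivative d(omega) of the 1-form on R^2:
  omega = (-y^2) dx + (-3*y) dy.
d(omega) = (2*y) dx ∧ dy

For a 1-form omega = sum_i f_i dx_i, the exterior derivative is
  d(omega) = sum_{i < j} (∂f_j/∂x_i - ∂f_i/∂x_j) dx_i ∧ dx_j.
  coefficient of dx ∧ dy: ∂f_2/∂x - ∂f_1/∂y = ∂(-3*y)/∂x - ∂(-y^2)/∂y = 2*y
Assembling: d(omega) = (2*y) dx ∧ dy.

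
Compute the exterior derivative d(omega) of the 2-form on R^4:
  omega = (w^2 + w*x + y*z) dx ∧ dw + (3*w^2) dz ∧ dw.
d(omega) = (-z) dx ∧ dy ∧ dw + (-y) dx ∧ dz ∧ dw

For a 2-form omega = sum_{i<j} g_{ij} dx_i ∧ dx_j, the exterior derivative is
  d(omega) = sum_{i<j} d(g_{ij}) ∧ dx_i ∧ dx_j = sum_{i<j, k} (∂g_{ij}/∂x_k) dx_k ∧ dx_i ∧ dx_j.
Expand each term, using dx_k ∧ dx_i ∧ dx_j = sgn(permutation) dx_{(a)} ∧ dx_{(b)} ∧ dx_{(c)} with (a < b < c) sorted:
  d(w^2 + w*x + y*z) includes (∂/∂y)(w^2 + w*x + y*z) dy = (z) dy, which multiplied by dx ∧ dw gives (-z) dx ∧ dy ∧ dw
  d(w^2 + w*x + y*z) includes (∂/∂z)(w^2 + w*x + y*z) dz = (y) dz, which multiplied by dx ∧ dw gives (-y) dx ∧ dz ∧ dw
Collecting like 3-forms: d(omega) = (-z) dx ∧ dy ∧ dw + (-y) dx ∧ dz ∧ dw.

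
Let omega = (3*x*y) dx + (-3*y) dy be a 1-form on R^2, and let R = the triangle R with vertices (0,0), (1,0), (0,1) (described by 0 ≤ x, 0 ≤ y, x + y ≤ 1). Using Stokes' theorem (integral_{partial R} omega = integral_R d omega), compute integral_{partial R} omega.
integral_(partial R) omega = -1/2

Stokes: integral_partial_R omega = integral_R d omega with d omega = (∂Q/∂x - ∂P/∂y) dx ∧ dy.
  ∂Q/∂x = 0
  ∂P/∂y = 3*x
  integrand = ∂Q/∂x - ∂P/∂y = -3*x.
Integrating over R: integral_0^1 integral_0^{1-x} (-3*x) dy dx = -1/2.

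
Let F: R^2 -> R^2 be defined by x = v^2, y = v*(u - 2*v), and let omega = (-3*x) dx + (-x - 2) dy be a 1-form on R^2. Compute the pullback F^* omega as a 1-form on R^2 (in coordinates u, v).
F^* omega = (v*(-v^2 - 2)) du + (-u*v^2 - 2*u - 2*v^3 + 8*v) dv

Using F^*(f dg) = (f ∘ F) d(g ∘ F), substitute each coordinate x_i by F_i(u, v) in f_i, and replace dx_i by d F_i = (∂F_i/∂u) du + (∂F_i/∂v) dv.
  For the x component: f_1(F) = -3*v^2; d F_1 = (0) du + (2*v) dv
  For the y component: f_2(F) = -v^2 - 2; d F_2 = (v) du + (u - 4*v) dv
Combining and collecting du, dv coefficients:
  coeff of du: v*(-v^2 - 2)
  coeff of dv: -u*v^2 - 2*u - 2*v^3 + 8*v
F^* omega = (v*(-v^2 - 2)) du + (-u*v^2 - 2*u - 2*v^3 + 8*v) dv.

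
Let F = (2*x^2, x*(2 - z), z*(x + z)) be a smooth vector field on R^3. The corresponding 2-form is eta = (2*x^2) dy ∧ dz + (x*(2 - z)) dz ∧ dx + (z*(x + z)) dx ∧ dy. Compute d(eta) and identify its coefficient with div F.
d(eta) = (5*x + 2*z) dx ∧ dy ∧ dz; div F = 5*x + 2*z

For a 2-form in R^3 of the form above, applying d gives a 3-form with coefficient ∂P/∂x + ∂Q/∂y + ∂R/∂z:
  ∂P/∂x = 4*x
  ∂Q/∂y = 0
  ∂R/∂z = x + 2*z
Sum = 5*x + 2*z, which is exactly div F.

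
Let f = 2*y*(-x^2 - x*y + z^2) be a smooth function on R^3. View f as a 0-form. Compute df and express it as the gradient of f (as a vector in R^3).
df = (2*y*(-2*x - y)) dx + (-2*x^2 - 4*x*y + 2*z^2) dy + (4*y*z) dz; grad f = (2*y*(-2*x - y), -2*x^2 - 4*x*y + 2*z^2, 4*y*z)

For a 0-form f, d f = (∂f/∂x) dx + (∂f/∂y) dy + (∂f/∂z) dz. The components of the vector representation are exactly the entries of grad f in Cartesian coordinates:
  ∂f/∂x = 2*y*(-2*x - y)
  ∂f/∂y = -2*x^2 - 4*x*y + 2*z^2
  ∂f/∂z = 4*y*z.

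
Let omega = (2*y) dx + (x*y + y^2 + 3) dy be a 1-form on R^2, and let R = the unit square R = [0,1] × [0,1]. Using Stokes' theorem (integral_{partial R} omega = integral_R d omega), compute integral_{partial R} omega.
integral_(partial R) omega = -3/2

Stokes: integral_partial_R omega = integral_R d omega with d omega = (∂Q/∂x - ∂P/∂y) dx ∧ dy.
  ∂Q/∂x = y
  ∂P/∂y = 2
  integrand = ∂Q/∂x - ∂P/∂y = y - 2.
Integrating over R: integral_0^1 integral_0^1 (y - 2) dx dy = -3/2.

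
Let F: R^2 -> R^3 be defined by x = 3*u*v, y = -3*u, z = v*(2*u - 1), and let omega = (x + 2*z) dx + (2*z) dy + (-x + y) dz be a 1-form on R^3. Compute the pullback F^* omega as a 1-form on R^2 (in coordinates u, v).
F^* omega = (3*v*(5*u*v - 6*u - 2*v + 2)) du + (3*u*(5*u*v - 2*u - v + 1)) dv

Using F^*(f dg) = (f ∘ F) d(g ∘ F), substitute each coordinate x_i by F_i(u, v) in f_i, and replace dx_i by d F_i = (∂F_i/∂u) du + (∂F_i/∂v) dv.
  For the x component: f_1(F) = v*(7*u - 2); d F_1 = (3*v) du + (3*u) dv
  For the y component: f_2(F) = 2*v*(2*u - 1); d F_2 = (-3) du + (0) dv
  For the z component: f_3(F) = 3*u*(-v - 1); d F_3 = (2*v) du + (2*u - 1) dv
Combining and collecting du, dv coefficients:
  coeff of du: 3*v*(5*u*v - 6*u - 2*v + 2)
  coeff of dv: 3*u*(5*u*v - 2*u - v + 1)
F^* omega = (3*v*(5*u*v - 6*u - 2*v + 2)) du + (3*u*(5*u*v - 2*u - v + 1)) dv.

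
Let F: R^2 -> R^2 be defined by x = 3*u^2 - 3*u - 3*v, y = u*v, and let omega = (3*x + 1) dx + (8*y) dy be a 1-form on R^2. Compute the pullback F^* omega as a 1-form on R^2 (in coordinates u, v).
F^* omega = (54*u^3 - 81*u^2 + 8*u*v^2 - 54*u*v + 33*u + 27*v - 3) du + (8*u^2*v - 27*u^2 + 27*u + 27*v - 3) dv

Using F^*(f dg) = (f ∘ F) d(g ∘ F), substitute each coordinate x_i by F_i(u, v) in f_i, and replace dx_i by d F_i = (∂F_i/∂u) du + (∂F_i/∂v) dv.
  For the x component: f_1(F) = 9*u^2 - 9*u - 9*v + 1; d F_1 = (6*u - 3) du + (-3) dv
  For the y component: f_2(F) = 8*u*v; d F_2 = (v) du + (u) dv
Combining and collecting du, dv coefficients:
  coeff of du: 54*u^3 - 81*u^2 + 8*u*v^2 - 54*u*v + 33*u + 27*v - 3
  coeff of dv: 8*u^2*v - 27*u^2 + 27*u + 27*v - 3
F^* omega = (54*u^3 - 81*u^2 + 8*u*v^2 - 54*u*v + 33*u + 27*v - 3) du + (8*u^2*v - 27*u^2 + 27*u + 27*v - 3) dv.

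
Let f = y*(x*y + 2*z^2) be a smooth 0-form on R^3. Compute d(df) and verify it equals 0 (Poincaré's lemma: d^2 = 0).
d(df) = 0

Step 1: df = sum_i (∂f/∂x_i) dx_i = (y^2) dx + (2*x*y + 2*z^2) dy + (4*y*z) dz.
Step 2: Apply d again. Using the 1-form formula, the coefficient of dx ∧ dy in d(df) is ∂^2 f/∂x ∂y - ∂^2 f/∂y ∂x = (2*y) - (2*y) = 0 (equality of mixed partials for smooth f).
Similarly for dx ∧ dz and dy ∧ dz — all coefficients vanish. So d(df) = 0.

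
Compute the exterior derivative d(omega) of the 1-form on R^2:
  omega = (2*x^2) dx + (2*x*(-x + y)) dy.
d(omega) = (-4*x + 2*y) dx ∧ dy

For a 1-form omega = sum_i f_i dx_i, the exterior derivative is
  d(omega) = sum_{i < j} (∂f_j/∂x_i - ∂f_i/∂x_j) dx_i ∧ dx_j.
  coefficient of dx ∧ dy: ∂f_2/∂x - ∂f_1/∂y = ∂(2*x*(-x + y))/∂x - ∂(2*x^2)/∂y = -4*x + 2*y
Assembling: d(omega) = (-4*x + 2*y) dx ∧ dy.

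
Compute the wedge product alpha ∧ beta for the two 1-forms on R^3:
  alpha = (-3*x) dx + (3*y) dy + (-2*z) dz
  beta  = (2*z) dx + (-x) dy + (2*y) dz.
alpha ∧ beta = (3*x^2 - 6*y*z) dx ∧ dy + (-6*x*y + 4*z^2) dx ∧ dz + (-2*x*z + 6*y^2) dy ∧ dz

Distribute the wedge, using dx_i ∧ dx_j = -dx_j ∧ dx_i and dx_i ∧ dx_i = 0. For each pair (i, j) with i < j, the coefficient of dx_i ∧ dx_j in alpha ∧ beta is (alpha_i * beta_j - alpha_j * beta_i). Collecting: alpha ∧ beta = (3*x^2 - 6*y*z) dx ∧ dy + (-6*x*y + 4*z^2) dx ∧ dz + (-2*x*z + 6*y^2) dy ∧ dz.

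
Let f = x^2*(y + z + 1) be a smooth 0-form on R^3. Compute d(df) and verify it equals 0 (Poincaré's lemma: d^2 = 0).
d(df) = 0

Step 1: df = sum_i (∂f/∂x_i) dx_i = (2*x*(y + z + 1)) dx + (x^2) dy + (x^2) dz.
Step 2: Apply d again. Using the 1-form formula, the coefficient of dx ∧ dy in d(df) is ∂^2 f/∂x ∂y - ∂^2 f/∂y ∂x = (2*x) - (2*x) = 0 (equality of mixed partials for smooth f).
Similarly for dx ∧ dz and dy ∧ dz — all coefficients vanish. So d(df) = 0.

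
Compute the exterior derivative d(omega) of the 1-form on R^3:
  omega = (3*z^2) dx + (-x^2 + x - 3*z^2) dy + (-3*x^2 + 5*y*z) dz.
d(omega) = (1 - 2*x) dx ∧ dy + (-6*x - 6*z) dx ∧ dz + (11*z) dy ∧ dz

For a 1-form omega = sum_i f_i dx_i, the exterior derivative is
  d(omega) = sum_{i < j} (∂f_j/∂x_i - ∂f_i/∂x_j) dx_i ∧ dx_j.
  coefficient of dx ∧ dy: ∂f_2/∂x - ∂f_1/∂y = ∂(-x^2 + x - 3*z^2)/∂x - ∂(3*z^2)/∂y = 1 - 2*x
  coefficient of dx ∧ dz: ∂f_3/∂x - ∂f_1/∂z = ∂(-3*x^2 + 5*y*z)/∂x - ∂(3*z^2)/∂z = -6*x - 6*z
  coefficient of dy ∧ dz: ∂f_3/∂y - ∂f_2/∂z = ∂(-3*x^2 + 5*y*z)/∂y - ∂(-x^2 + x - 3*z^2)/∂z = 11*z
Assembling: d(omega) = (1 - 2*x) dx ∧ dy + (-6*x - 6*z) dx ∧ dz + (11*z) dy ∧ dz.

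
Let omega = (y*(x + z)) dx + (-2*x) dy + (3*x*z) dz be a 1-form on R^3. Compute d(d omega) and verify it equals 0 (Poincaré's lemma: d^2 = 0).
d(d omega) = 0

Step 1: d omega = sum_{i<j} (∂f_j/∂x_i - ∂f_i/∂x_j) dx_i ∧ dx_j:
  coeff of dx ∧ dy: -x - z - 2
  coeff of dx ∧ dz: -y + 3*z
  coeff of dy ∧ dz: 0
Step 2: Apply d again to each 2-form coefficient. The only possible 3-form in R^3 is dx ∧ dy ∧ dz, with coefficient
  ∂(coeff of dy∧dz)/∂x - ∂(coeff of dx∧dz)/∂y + ∂(coeff of dx∧dy)/∂z
  = ∂/∂x (0) - ∂/∂y (-y + 3*z) + ∂/∂z (-x - z - 2).
Each of these terms simplifies to sums of mixed partials that cancel in pairs. The result is 0 (by equality of mixed partials for smooth functions — Schwarz / Clairaut).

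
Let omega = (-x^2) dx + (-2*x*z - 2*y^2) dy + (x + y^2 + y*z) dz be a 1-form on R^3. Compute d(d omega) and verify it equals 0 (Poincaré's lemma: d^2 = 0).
d(d omega) = 0

Step 1: d omega = sum_{i<j} (∂f_j/∂x_i - ∂f_i/∂x_j) dx_i ∧ dx_j:
  coeff of dx ∧ dy: -2*z
  coeff of dx ∧ dz: 1
  coeff of dy ∧ dz: 2*x + 2*y + z
Step 2: Apply d again to each 2-form coefficient. The only possible 3-form in R^3 is dx ∧ dy ∧ dz, with coefficient
  ∂(coeff of dy∧dz)/∂x - ∂(coeff of dx∧dz)/∂y + ∂(coeff of dx∧dy)/∂z
  = ∂/∂x (2*x + 2*y + z) - ∂/∂y (1) + ∂/∂z (-2*z).
Each of these terms simplifies to sums of mixed partials that cancel in pairs. The result is 0 (by equality of mixed partials for smooth functions — Schwarz / Clairaut).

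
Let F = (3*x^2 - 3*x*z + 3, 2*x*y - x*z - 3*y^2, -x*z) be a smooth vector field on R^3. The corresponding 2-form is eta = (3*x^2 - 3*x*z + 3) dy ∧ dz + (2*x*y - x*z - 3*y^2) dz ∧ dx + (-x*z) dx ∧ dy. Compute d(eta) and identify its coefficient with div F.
d(eta) = (7*x - 6*y - 3*z) dx ∧ dy ∧ dz; div F = 7*x - 6*y - 3*z

For a 2-form in R^3 of the form above, applying d gives a 3-form with coefficient ∂P/∂x + ∂Q/∂y + ∂R/∂z:
  ∂P/∂x = 6*x - 3*z
  ∂Q/∂y = 2*x - 6*y
  ∂R/∂z = -x
Sum = 7*x - 6*y - 3*z, which is exactly div F.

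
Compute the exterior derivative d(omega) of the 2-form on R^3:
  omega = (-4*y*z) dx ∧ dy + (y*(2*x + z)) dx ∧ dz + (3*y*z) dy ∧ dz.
d(omega) = (-2*x - 4*y - z) dx ∧ dy ∧ dz

For a 2-form omega = sum_{i<j} g_{ij} dx_i ∧ dx_j, the exterior derivative is
  d(omega) = sum_{i<j} d(g_{ij}) ∧ dx_i ∧ dx_j = sum_{i<j, k} (∂g_{ij}/∂x_k) dx_k ∧ dx_i ∧ dx_j.
Expand each term, using dx_k ∧ dx_i ∧ dx_j = sgn(permutation) dx_{(a)} ∧ dx_{(b)} ∧ dx_{(c)} with (a < b < c) sorted:
  d(-4*y*z) includes (∂/∂z)(-4*y*z) dz = (-4*y) dz, which multiplied by dx ∧ dy gives (-4*y) dx ∧ dy ∧ dz
  d(y*(2*x + z)) includes (∂/∂y)(y*(2*x + z)) dy = (2*x + z) dy, which multiplied by dx ∧ dz gives (-2*x - z) dx ∧ dy ∧ dz
Collecting like 3-forms: d(omega) = (-2*x - 4*y - z) dx ∧ dy ∧ dz.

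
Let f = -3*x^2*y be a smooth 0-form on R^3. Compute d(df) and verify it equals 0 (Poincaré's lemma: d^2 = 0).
d(df) = 0

Step 1: df = sum_i (∂f/∂x_i) dx_i = (-6*x*y) dx + (-3*x^2) dy + (0) dz.
Step 2: Apply d again. Using the 1-form formula, the coefficient of dx ∧ dy in d(df) is ∂^2 f/∂x ∂y - ∂^2 f/∂y ∂x = (-6*x) - (-6*x) = 0 (equality of mixed partials for smooth f).
Similarly for dx ∧ dz and dy ∧ dz — all coefficients vanish. So d(df) = 0.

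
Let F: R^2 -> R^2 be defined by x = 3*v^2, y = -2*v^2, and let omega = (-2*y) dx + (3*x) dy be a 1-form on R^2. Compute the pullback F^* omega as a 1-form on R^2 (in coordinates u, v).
F^* omega = (-12*v^3) dv

Using F^*(f dg) = (f ∘ F) d(g ∘ F), substitute each coordinate x_i by F_i(u, v) in f_i, and replace dx_i by d F_i = (∂F_i/∂u) du + (∂F_i/∂v) dv.
  For the x component: f_1(F) = 4*v^2; d F_1 = (0) du + (6*v) dv
  For the y component: f_2(F) = 9*v^2; d F_2 = (0) du + (-4*v) dv
Combining and collecting du, dv coefficients:
  coeff of du: 0
  coeff of dv: -12*v^3
F^* omega = (-12*v^3) dv.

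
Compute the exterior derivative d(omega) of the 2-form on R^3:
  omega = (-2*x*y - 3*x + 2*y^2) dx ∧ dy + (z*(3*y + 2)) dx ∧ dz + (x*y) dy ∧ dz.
d(omega) = (y - 3*z) dx ∧ dy ∧ dz

For a 2-form omega = sum_{i<j} g_{ij} dx_i ∧ dx_j, the exterior derivative is
  d(omega) = sum_{i<j} d(g_{ij}) ∧ dx_i ∧ dx_j = sum_{i<j, k} (∂g_{ij}/∂x_k) dx_k ∧ dx_i ∧ dx_j.
Expand each term, using dx_k ∧ dx_i ∧ dx_j = sgn(permutation) dx_{(a)} ∧ dx_{(b)} ∧ dx_{(c)} with (a < b < c) sorted:
  d(z*(3*y + 2)) includes (∂/∂y)(z*(3*y + 2)) dy = (3*z) dy, which multiplied by dx ∧ dz gives (-3*z) dx ∧ dy ∧ dz
  d(x*y) includes (∂/∂x)(x*y) dx = (y) dx, which multiplied by dy ∧ dz gives (y) dx ∧ dy ∧ dz
Collecting like 3-forms: d(omega) = (y - 3*z) dx ∧ dy ∧ dz.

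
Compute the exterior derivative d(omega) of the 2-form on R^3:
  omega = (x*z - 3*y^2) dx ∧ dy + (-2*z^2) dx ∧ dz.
d(omega) = (x) dx ∧ dy ∧ dz

For a 2-form omega = sum_{i<j} g_{ij} dx_i ∧ dx_j, the exterior derivative is
  d(omega) = sum_{i<j} d(g_{ij}) ∧ dx_i ∧ dx_j = sum_{i<j, k} (∂g_{ij}/∂x_k) dx_k ∧ dx_i ∧ dx_j.
Expand each term, using dx_k ∧ dx_i ∧ dx_j = sgn(permutation) dx_{(a)} ∧ dx_{(b)} ∧ dx_{(c)} with (a < b < c) sorted:
  d(x*z - 3*y^2) includes (∂/∂z)(x*z - 3*y^2) dz = (x) dz, which multiplied by dx ∧ dy gives (x) dx ∧ dy ∧ dz
Collecting like 3-forms: d(omega) = (x) dx ∧ dy ∧ dz.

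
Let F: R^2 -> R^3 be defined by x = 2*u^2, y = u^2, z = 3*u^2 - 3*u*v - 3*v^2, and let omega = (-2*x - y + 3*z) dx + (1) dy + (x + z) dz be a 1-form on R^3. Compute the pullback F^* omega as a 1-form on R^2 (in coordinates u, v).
F^* omega = (46*u^3 - 69*u^2*v - 45*u*v^2 + 2*u + 9*v^3) du + (-15*u^3 - 21*u^2*v + 27*u*v^2 + 18*v^3) dv

Using F^*(f dg) = (f ∘ F) d(g ∘ F), substitute each coordinate x_i by F_i(u, v) in f_i, and replace dx_i by d F_i = (∂F_i/∂u) du + (∂F_i/∂v) dv.
  For the x component: f_1(F) = 4*u^2 - 9*u*v - 9*v^2; d F_1 = (4*u) du + (0) dv
  For the y component: f_2(F) = 1; d F_2 = (2*u) du + (0) dv
  For the z component: f_3(F) = 5*u^2 - 3*u*v - 3*v^2; d F_3 = (6*u - 3*v) du + (-3*u - 6*v) dv
Combining and collecting du, dv coefficients:
  coeff of du: 46*u^3 - 69*u^2*v - 45*u*v^2 + 2*u + 9*v^3
  coeff of dv: -15*u^3 - 21*u^2*v + 27*u*v^2 + 18*v^3
F^* omega = (46*u^3 - 69*u^2*v - 45*u*v^2 + 2*u + 9*v^3) du + (-15*u^3 - 21*u^2*v + 27*u*v^2 + 18*v^3) dv.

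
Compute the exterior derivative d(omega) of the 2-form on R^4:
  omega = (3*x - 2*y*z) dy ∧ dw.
d(omega) = (3) dx ∧ dy ∧ dw + (2*y) dy ∧ dz ∧ dw

For a 2-form omega = sum_{i<j} g_{ij} dx_i ∧ dx_j, the exterior derivative is
  d(omega) = sum_{i<j} d(g_{ij}) ∧ dx_i ∧ dx_j = sum_{i<j, k} (∂g_{ij}/∂x_k) dx_k ∧ dx_i ∧ dx_j.
Expand each term, using dx_k ∧ dx_i ∧ dx_j = sgn(permutation) dx_{(a)} ∧ dx_{(b)} ∧ dx_{(c)} with (a < b < c) sorted:
  d(3*x - 2*y*z) includes (∂/∂x)(3*x - 2*y*z) dx = (3) dx, which multiplied by dy ∧ dw gives (3) dx ∧ dy ∧ dw
  d(3*x - 2*y*z) includes (∂/∂z)(3*x - 2*y*z) dz = (-2*y) dz, which multiplied by dy ∧ dw gives (2*y) dy ∧ dz ∧ dw
Collecting like 3-forms: d(omega) = (3) dx ∧ dy ∧ dw + (2*y) dy ∧ dz ∧ dw.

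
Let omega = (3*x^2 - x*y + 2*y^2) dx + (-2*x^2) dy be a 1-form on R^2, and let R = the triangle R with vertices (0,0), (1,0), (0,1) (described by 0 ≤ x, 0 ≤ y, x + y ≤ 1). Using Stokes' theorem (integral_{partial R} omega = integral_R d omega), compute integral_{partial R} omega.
integral_(partial R) omega = -7/6

Stokes: integral_partial_R omega = integral_R d omega with d omega = (∂Q/∂x - ∂P/∂y) dx ∧ dy.
  ∂Q/∂x = -4*x
  ∂P/∂y = -x + 4*y
  integrand = ∂Q/∂x - ∂P/∂y = -3*x - 4*y.
Integrating over R: integral_0^1 integral_0^{1-x} (-3*x - 4*y) dy dx = -7/6.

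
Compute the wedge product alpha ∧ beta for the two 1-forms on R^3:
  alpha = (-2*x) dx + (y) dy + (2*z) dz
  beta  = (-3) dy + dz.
alpha ∧ beta = (6*x) dx ∧ dy + (-2*x) dx ∧ dz + (y + 6*z) dy ∧ dz

Distribute the wedge, using dx_i ∧ dx_j = -dx_j ∧ dx_i and dx_i ∧ dx_i = 0. For each pair (i, j) with i < j, the coefficient of dx_i ∧ dx_j in alpha ∧ beta is (alpha_i * beta_j - alpha_j * beta_i). Collecting: alpha ∧ beta = (6*x) dx ∧ dy + (-2*x) dx ∧ dz + (y + 6*z) dy ∧ dz.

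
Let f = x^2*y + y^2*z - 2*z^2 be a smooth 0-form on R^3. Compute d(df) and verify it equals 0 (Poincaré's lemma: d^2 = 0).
d(df) = 0

Step 1: df = sum_i (∂f/∂x_i) dx_i = (2*x*y) dx + (x^2 + 2*y*z) dy + (y^2 - 4*z) dz.
Step 2: Apply d again. Using the 1-form formula, the coefficient of dx ∧ dy in d(df) is ∂^2 f/∂x ∂y - ∂^2 f/∂y ∂x = (2*x) - (2*x) = 0 (equality of mixed partials for smooth f).
Similarly for dx ∧ dz and dy ∧ dz — all coefficients vanish. So d(df) = 0.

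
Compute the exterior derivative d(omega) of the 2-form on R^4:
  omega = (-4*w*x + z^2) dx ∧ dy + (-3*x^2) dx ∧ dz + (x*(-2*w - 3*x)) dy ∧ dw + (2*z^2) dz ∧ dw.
d(omega) = (2*z) dx ∧ dy ∧ dz + (-2*w - 10*x) dx ∧ dy ∧ dw

For a 2-form omega = sum_{i<j} g_{ij} dx_i ∧ dx_j, the exterior derivative is
  d(omega) = sum_{i<j} d(g_{ij}) ∧ dx_i ∧ dx_j = sum_{i<j, k} (∂g_{ij}/∂x_k) dx_k ∧ dx_i ∧ dx_j.
Expand each term, using dx_k ∧ dx_i ∧ dx_j = sgn(permutation) dx_{(a)} ∧ dx_{(b)} ∧ dx_{(c)} with (a < b < c) sorted:
  d(-4*w*x + z^2) includes (∂/∂z)(-4*w*x + z^2) dz = (2*z) dz, which multiplied by dx ∧ dy gives (2*z) dx ∧ dy ∧ dz
  d(-4*w*x + z^2) includes (∂/∂w)(-4*w*x + z^2) dw = (-4*x) dw, which multiplied by dx ∧ dy gives (-4*x) dx ∧ dy ∧ dw
  d(x*(-2*w - 3*x)) includes (∂/∂x)(x*(-2*w - 3*x)) dx = (-2*w - 6*x) dx, which multiplied by dy ∧ dw gives (-2*w - 6*x) dx ∧ dy ∧ dw
Collecting like 3-forms: d(omega) = (2*z) dx ∧ dy ∧ dz + (-2*w - 10*x) dx ∧ dy ∧ dw.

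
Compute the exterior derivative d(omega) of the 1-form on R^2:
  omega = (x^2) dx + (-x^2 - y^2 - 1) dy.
d(omega) = (-2*x) dx ∧ dy

For a 1-form omega = sum_i f_i dx_i, the exterior derivative is
  d(omega) = sum_{i < j} (∂f_j/∂x_i - ∂f_i/∂x_j) dx_i ∧ dx_j.
  coefficient of dx ∧ dy: ∂f_2/∂x - ∂f_1/∂y = ∂(-x^2 - y^2 - 1)/∂x - ∂(x^2)/∂y = -2*x
Assembling: d(omega) = (-2*x) dx ∧ dy.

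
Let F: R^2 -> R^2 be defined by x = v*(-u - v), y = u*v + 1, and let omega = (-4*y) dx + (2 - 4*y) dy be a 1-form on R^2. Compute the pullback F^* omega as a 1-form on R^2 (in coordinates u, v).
F^* omega = (2*v) du + (8*u*v^2 + 2*u + 8*v) dv

Using F^*(f dg) = (f ∘ F) d(g ∘ F), substitute each coordinate x_i by F_i(u, v) in f_i, and replace dx_i by d F_i = (∂F_i/∂u) du + (∂F_i/∂v) dv.
  For the x component: f_1(F) = -4*u*v - 4; d F_1 = (-v) du + (-u - 2*v) dv
  For the y component: f_2(F) = -4*u*v - 2; d F_2 = (v) du + (u) dv
Combining and collecting du, dv coefficients:
  coeff of du: 2*v
  coeff of dv: 8*u*v^2 + 2*u + 8*v
F^* omega = (2*v) du + (8*u*v^2 + 2*u + 8*v) dv.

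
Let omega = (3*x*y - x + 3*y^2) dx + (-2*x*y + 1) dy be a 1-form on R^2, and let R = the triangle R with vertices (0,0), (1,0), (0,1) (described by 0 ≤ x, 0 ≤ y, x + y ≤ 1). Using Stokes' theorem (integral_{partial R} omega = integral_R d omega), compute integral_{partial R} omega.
integral_(partial R) omega = -11/6

Stokes: integral_partial_R omega = integral_R d omega with d omega = (∂Q/∂x - ∂P/∂y) dx ∧ dy.
  ∂Q/∂x = -2*y
  ∂P/∂y = 3*x + 6*y
  integrand = ∂Q/∂x - ∂P/∂y = -3*x - 8*y.
Integrating over R: integral_0^1 integral_0^{1-x} (-3*x - 8*y) dy dx = -11/6.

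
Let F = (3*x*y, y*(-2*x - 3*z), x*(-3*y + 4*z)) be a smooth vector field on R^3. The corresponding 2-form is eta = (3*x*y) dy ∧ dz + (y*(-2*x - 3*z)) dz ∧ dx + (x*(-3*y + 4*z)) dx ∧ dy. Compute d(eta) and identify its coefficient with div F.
d(eta) = (2*x + 3*y - 3*z) dx ∧ dy ∧ dz; div F = 2*x + 3*y - 3*z

For a 2-form in R^3 of the form above, applying d gives a 3-form with coefficient ∂P/∂x + ∂Q/∂y + ∂R/∂z:
  ∂P/∂x = 3*y
  ∂Q/∂y = -2*x - 3*z
  ∂R/∂z = 4*x
Sum = 2*x + 3*y - 3*z, which is exactly div F.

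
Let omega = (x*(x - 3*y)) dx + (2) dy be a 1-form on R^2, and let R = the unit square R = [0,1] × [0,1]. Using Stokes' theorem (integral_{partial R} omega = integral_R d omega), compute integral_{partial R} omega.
integral_(partial R) omega = 3/2

Stokes: integral_partial_R omega = integral_R d omega with d omega = (∂Q/∂x - ∂P/∂y) dx ∧ dy.
  ∂Q/∂x = 0
  ∂P/∂y = -3*x
  integrand = ∂Q/∂x - ∂P/∂y = 3*x.
Integrating over R: integral_0^1 integral_0^1 (3*x) dx dy = 3/2.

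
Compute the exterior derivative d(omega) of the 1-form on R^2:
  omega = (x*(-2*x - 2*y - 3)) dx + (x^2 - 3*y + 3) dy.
d(omega) = (4*x) dx ∧ dy

For a 1-form omega = sum_i f_i dx_i, the exterior derivative is
  d(omega) = sum_{i < j} (∂f_j/∂x_i - ∂f_i/∂x_j) dx_i ∧ dx_j.
  coefficient of dx ∧ dy: ∂f_2/∂x - ∂f_1/∂y = ∂(x^2 - 3*y + 3)/∂x - ∂(x*(-2*x - 2*y - 3))/∂y = 4*x
Assembling: d(omega) = (4*x) dx ∧ dy.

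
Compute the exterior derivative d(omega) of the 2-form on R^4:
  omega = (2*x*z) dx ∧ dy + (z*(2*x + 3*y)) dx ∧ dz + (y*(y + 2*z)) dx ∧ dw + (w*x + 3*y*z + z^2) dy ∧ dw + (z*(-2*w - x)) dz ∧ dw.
d(omega) = (2*x - 3*z) dx ∧ dy ∧ dz + (w - 2*y - 2*z) dx ∧ dy ∧ dw + (-2*y - z) dx ∧ dz ∧ dw + (-3*y - 2*z) dy ∧ dz ∧ dw

For a 2-form omega = sum_{i<j} g_{ij} dx_i ∧ dx_j, the exterior derivative is
  d(omega) = sum_{i<j} d(g_{ij}) ∧ dx_i ∧ dx_j = sum_{i<j, k} (∂g_{ij}/∂x_k) dx_k ∧ dx_i ∧ dx_j.
Expand each term, using dx_k ∧ dx_i ∧ dx_j = sgn(permutation) dx_{(a)} ∧ dx_{(b)} ∧ dx_{(c)} with (a < b < c) sorted:
  d(2*x*z) includes (∂/∂z)(2*x*z) dz = (2*x) dz, which multiplied by dx ∧ dy gives (2*x) dx ∧ dy ∧ dz
  d(z*(2*x + 3*y)) includes (∂/∂y)(z*(2*x + 3*y)) dy = (3*z) dy, which multiplied by dx ∧ dz gives (-3*z) dx ∧ dy ∧ dz
  d(y*(y + 2*z)) includes (∂/∂y)(y*(y + 2*z)) dy = (2*y + 2*z) dy, which multiplied by dx ∧ dw gives (-2*y - 2*z) dx ∧ dy ∧ dw
  d(y*(y + 2*z)) includes (∂/∂z)(y*(y + 2*z)) dz = (2*y) dz, which multiplied by dx ∧ dw gives (-2*y) dx ∧ dz ∧ dw
  d(w*x + 3*y*z + z^2) includes (∂/∂x)(w*x + 3*y*z + z^2) dx = (w) dx, which multiplied by dy ∧ dw gives (w) dx ∧ dy ∧ dw
  d(w*x + 3*y*z + z^2) includes (∂/∂z)(w*x + 3*y*z + z^2) dz = (3*y + 2*z) dz, which multiplied by dy ∧ dw gives (-3*y - 2*z) dy ∧ dz ∧ dw
  d(z*(-2*w - x)) includes (∂/∂x)(z*(-2*w - x)) dx = (-z) dx, which multiplied by dz ∧ dw gives (-z) dx ∧ dz ∧ dw
Collecting like 3-forms: d(omega) = (2*x - 3*z) dx ∧ dy ∧ dz + (w - 2*y - 2*z) dx ∧ dy ∧ dw + (-2*y - z) dx ∧ dz ∧ dw + (-3*y - 2*z) dy ∧ dz ∧ dw.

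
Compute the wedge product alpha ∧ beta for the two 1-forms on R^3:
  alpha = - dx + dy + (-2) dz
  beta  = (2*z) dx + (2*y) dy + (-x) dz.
alpha ∧ beta = (-2*y - 2*z) dx ∧ dy + (x + 4*z) dx ∧ dz + (-x + 4*y) dy ∧ dz

Distribute the wedge, using dx_i ∧ dx_j = -dx_j ∧ dx_i and dx_i ∧ dx_i = 0. For each pair (i, j) with i < j, the coefficient of dx_i ∧ dx_j in alpha ∧ beta is (alpha_i * beta_j - alpha_j * beta_i). Collecting: alpha ∧ beta = (-2*y - 2*z) dx ∧ dy + (x + 4*z) dx ∧ dz + (-x + 4*y) dy ∧ dz.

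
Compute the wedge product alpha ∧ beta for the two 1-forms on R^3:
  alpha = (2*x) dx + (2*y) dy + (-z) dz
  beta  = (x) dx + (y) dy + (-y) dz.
alpha ∧ beta = (x*(-2*y + z)) dx ∧ dz + (y*(-2*y + z)) dy ∧ dz

Distribute the wedge, using dx_i ∧ dx_j = -dx_j ∧ dx_i and dx_i ∧ dx_i = 0. For each pair (i, j) with i < j, the coefficient of dx_i ∧ dx_j in alpha ∧ beta is (alpha_i * beta_j - alpha_j * beta_i). Collecting: alpha ∧ beta = (x*(-2*y + z)) dx ∧ dz + (y*(-2*y + z)) dy ∧ dz.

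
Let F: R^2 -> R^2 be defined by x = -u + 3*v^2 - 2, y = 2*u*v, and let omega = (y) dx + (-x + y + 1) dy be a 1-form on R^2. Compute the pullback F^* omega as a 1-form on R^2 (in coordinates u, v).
F^* omega = (2*v*(2*u*v - 3*v^2 + 3)) du + (2*u*(2*u*v + u + 3*v^2 + 3)) dv

Using F^*(f dg) = (f ∘ F) d(g ∘ F), substitute each coordinate x_i by F_i(u, v) in f_i, and replace dx_i by d F_i = (∂F_i/∂u) du + (∂F_i/∂v) dv.
  For the x component: f_1(F) = 2*u*v; d F_1 = (-1) du + (6*v) dv
  For the y component: f_2(F) = 2*u*v + u - 3*v^2 + 3; d F_2 = (2*v) du + (2*u) dv
Combining and collecting du, dv coefficients:
  coeff of du: 2*v*(2*u*v - 3*v^2 + 3)
  coeff of dv: 2*u*(2*u*v + u + 3*v^2 + 3)
F^* omega = (2*v*(2*u*v - 3*v^2 + 3)) du + (2*u*(2*u*v + u + 3*v^2 + 3)) dv.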